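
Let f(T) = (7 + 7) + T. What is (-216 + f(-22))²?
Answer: 50176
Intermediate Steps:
f(T) = 14 + T
(-216 + f(-22))² = (-216 + (14 - 22))² = (-216 - 8)² = (-224)² = 50176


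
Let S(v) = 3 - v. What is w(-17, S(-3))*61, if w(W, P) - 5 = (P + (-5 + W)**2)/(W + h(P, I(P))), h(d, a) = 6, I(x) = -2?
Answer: -26535/11 ≈ -2412.3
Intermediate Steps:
w(W, P) = 5 + (P + (-5 + W)**2)/(6 + W) (w(W, P) = 5 + (P + (-5 + W)**2)/(W + 6) = 5 + (P + (-5 + W)**2)/(6 + W))
w(-17, S(-3))*61 = ((55 + (3 - 1*(-3)) + (-17)**2 - 5*(-17))/(6 - 17))*61 = ((55 + (3 + 3) + 289 + 85)/(-11))*61 = -(55 + 6 + 289 + 85)/11*61 = -1/11*435*61 = -435/11*61 = -26535/11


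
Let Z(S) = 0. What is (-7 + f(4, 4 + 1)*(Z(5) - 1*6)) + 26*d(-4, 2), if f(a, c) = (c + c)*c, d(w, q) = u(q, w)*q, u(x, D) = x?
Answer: -203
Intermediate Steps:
d(w, q) = q**2 (d(w, q) = q*q = q**2)
f(a, c) = 2*c**2 (f(a, c) = (2*c)*c = 2*c**2)
(-7 + f(4, 4 + 1)*(Z(5) - 1*6)) + 26*d(-4, 2) = (-7 + (2*(4 + 1)**2)*(0 - 1*6)) + 26*2**2 = (-7 + (2*5**2)*(0 - 6)) + 26*4 = (-7 + (2*25)*(-6)) + 104 = (-7 + 50*(-6)) + 104 = (-7 - 300) + 104 = -307 + 104 = -203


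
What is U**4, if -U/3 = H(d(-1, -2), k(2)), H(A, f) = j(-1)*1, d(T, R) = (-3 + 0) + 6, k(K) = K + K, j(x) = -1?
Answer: 81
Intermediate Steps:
k(K) = 2*K
d(T, R) = 3 (d(T, R) = -3 + 6 = 3)
H(A, f) = -1 (H(A, f) = -1*1 = -1)
U = 3 (U = -3*(-1) = 3)
U**4 = 3**4 = 81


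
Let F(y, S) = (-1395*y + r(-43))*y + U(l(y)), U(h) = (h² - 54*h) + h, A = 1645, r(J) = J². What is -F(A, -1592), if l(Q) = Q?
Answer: 3769244430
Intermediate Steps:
U(h) = h² - 53*h
F(y, S) = y*(-53 + y) + y*(1849 - 1395*y) (F(y, S) = (-1395*y + (-43)²)*y + y*(-53 + y) = (-1395*y + 1849)*y + y*(-53 + y) = (1849 - 1395*y)*y + y*(-53 + y) = y*(1849 - 1395*y) + y*(-53 + y) = y*(-53 + y) + y*(1849 - 1395*y))
-F(A, -1592) = -2*1645*(898 - 697*1645) = -2*1645*(898 - 1146565) = -2*1645*(-1145667) = -1*(-3769244430) = 3769244430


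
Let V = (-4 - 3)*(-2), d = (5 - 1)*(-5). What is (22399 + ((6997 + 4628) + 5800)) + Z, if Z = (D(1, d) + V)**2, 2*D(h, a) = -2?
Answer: 39993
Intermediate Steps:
d = -20 (d = 4*(-5) = -20)
D(h, a) = -1 (D(h, a) = (1/2)*(-2) = -1)
V = 14 (V = -7*(-2) = 14)
Z = 169 (Z = (-1 + 14)**2 = 13**2 = 169)
(22399 + ((6997 + 4628) + 5800)) + Z = (22399 + ((6997 + 4628) + 5800)) + 169 = (22399 + (11625 + 5800)) + 169 = (22399 + 17425) + 169 = 39824 + 169 = 39993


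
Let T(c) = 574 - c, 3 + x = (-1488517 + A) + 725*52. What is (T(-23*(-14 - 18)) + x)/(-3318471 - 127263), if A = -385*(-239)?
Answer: 452989/1148578 ≈ 0.39439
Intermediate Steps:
A = 92015
x = -1358805 (x = -3 + ((-1488517 + 92015) + 725*52) = -3 + (-1396502 + 37700) = -3 - 1358802 = -1358805)
(T(-23*(-14 - 18)) + x)/(-3318471 - 127263) = ((574 - (-23)*(-14 - 18)) - 1358805)/(-3318471 - 127263) = ((574 - (-23)*(-32)) - 1358805)/(-3445734) = ((574 - 1*736) - 1358805)*(-1/3445734) = ((574 - 736) - 1358805)*(-1/3445734) = (-162 - 1358805)*(-1/3445734) = -1358967*(-1/3445734) = 452989/1148578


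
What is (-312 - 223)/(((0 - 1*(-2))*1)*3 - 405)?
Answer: 535/399 ≈ 1.3409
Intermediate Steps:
(-312 - 223)/(((0 - 1*(-2))*1)*3 - 405) = -535/(((0 + 2)*1)*3 - 405) = -535/((2*1)*3 - 405) = -535/(2*3 - 405) = -535/(6 - 405) = -535/(-399) = -535*(-1/399) = 535/399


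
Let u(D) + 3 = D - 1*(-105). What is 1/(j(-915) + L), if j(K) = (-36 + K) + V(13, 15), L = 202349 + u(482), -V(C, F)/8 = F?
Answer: 1/201862 ≈ 4.9539e-6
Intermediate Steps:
u(D) = 102 + D (u(D) = -3 + (D - 1*(-105)) = -3 + (D + 105) = -3 + (105 + D) = 102 + D)
V(C, F) = -8*F
L = 202933 (L = 202349 + (102 + 482) = 202349 + 584 = 202933)
j(K) = -156 + K (j(K) = (-36 + K) - 8*15 = (-36 + K) - 120 = -156 + K)
1/(j(-915) + L) = 1/((-156 - 915) + 202933) = 1/(-1071 + 202933) = 1/201862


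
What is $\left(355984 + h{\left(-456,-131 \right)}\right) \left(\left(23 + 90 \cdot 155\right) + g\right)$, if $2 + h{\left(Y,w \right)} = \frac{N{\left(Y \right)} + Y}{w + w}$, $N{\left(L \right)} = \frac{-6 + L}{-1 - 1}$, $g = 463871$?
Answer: $\frac{22283659785298}{131} \approx 1.701 \cdot 10^{11}$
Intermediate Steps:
$N{\left(L \right)} = 3 - \frac{L}{2}$ ($N{\left(L \right)} = \frac{-6 + L}{-2} = \left(-6 + L\right) \left(- \frac{1}{2}\right) = 3 - \frac{L}{2}$)
$h{\left(Y,w \right)} = -2 + \frac{3 + \frac{Y}{2}}{2 w}$ ($h{\left(Y,w \right)} = -2 + \frac{\left(3 - \frac{Y}{2}\right) + Y}{w + w} = -2 + \frac{3 + \frac{Y}{2}}{2 w}$)
$\left(355984 + h{\left(-456,-131 \right)}\right) \left(\left(23 + 90 \cdot 155\right) + g\right) = \left(355984 + \frac{6 - 456 - -1048}{4 \left(-131\right)}\right) \left(\left(23 + 90 \cdot 155\right) + 463871\right) = \left(355984 + \frac{1}{4} \left(- \frac{1}{131}\right) \left(6 - 456 + 1048\right)\right) \left(\left(23 + 13950\right) + 463871\right) = \left(355984 + \frac{1}{4} \left(- \frac{1}{131}\right) 598\right) \left(13973 + 463871\right) = \left(355984 - \frac{299}{262}\right) 477844 = \frac{93267509}{262} \cdot 477844 = \frac{22283659785298}{131}$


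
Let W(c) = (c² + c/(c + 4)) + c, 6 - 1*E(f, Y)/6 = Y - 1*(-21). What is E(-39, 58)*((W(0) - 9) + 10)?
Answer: -438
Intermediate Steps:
E(f, Y) = -90 - 6*Y (E(f, Y) = 36 - 6*(Y - 1*(-21)) = 36 - 6*(Y + 21) = 36 - 6*(21 + Y) = 36 + (-126 - 6*Y) = -90 - 6*Y)
W(c) = c + c² + c/(4 + c) (W(c) = (c² + c/(4 + c)) + c = c + c² + c/(4 + c))
E(-39, 58)*((W(0) - 9) + 10) = (-90 - 6*58)*((0*(5 + 0² + 5*0)/(4 + 0) - 9) + 10) = (-90 - 348)*((0*(5 + 0 + 0)/4 - 9) + 10) = -438*((0*(¼)*5 - 9) + 10) = -438*((0 - 9) + 10) = -438*(-9 + 10) = -438*1 = -438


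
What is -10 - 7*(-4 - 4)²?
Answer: -458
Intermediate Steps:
-10 - 7*(-4 - 4)² = -10 - 7*(-8)² = -10 - 7*64 = -10 - 448 = -458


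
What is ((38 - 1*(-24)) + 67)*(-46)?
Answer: -5934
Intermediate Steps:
((38 - 1*(-24)) + 67)*(-46) = ((38 + 24) + 67)*(-46) = (62 + 67)*(-46) = 129*(-46) = -5934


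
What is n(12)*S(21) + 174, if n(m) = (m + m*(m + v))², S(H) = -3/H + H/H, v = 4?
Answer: 250914/7 ≈ 35845.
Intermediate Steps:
S(H) = 1 - 3/H (S(H) = -3/H + 1 = 1 - 3/H)
n(m) = (m + m*(4 + m))² (n(m) = (m + m*(m + 4))² = (m + m*(4 + m))²)
n(12)*S(21) + 174 = (12²*(5 + 12)²)*((-3 + 21)/21) + 174 = (144*17²)*((1/21)*18) + 174 = (144*289)*(6/7) + 174 = 41616*(6/7) + 174 = 249696/7 + 174 = 250914/7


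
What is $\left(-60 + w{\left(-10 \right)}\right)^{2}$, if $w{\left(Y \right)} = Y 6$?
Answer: $14400$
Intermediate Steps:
$w{\left(Y \right)} = 6 Y$
$\left(-60 + w{\left(-10 \right)}\right)^{2} = \left(-60 + 6 \left(-10\right)\right)^{2} = \left(-60 - 60\right)^{2} = \left(-120\right)^{2} = 14400$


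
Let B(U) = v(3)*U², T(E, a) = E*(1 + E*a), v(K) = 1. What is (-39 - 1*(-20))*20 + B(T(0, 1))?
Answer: -380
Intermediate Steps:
B(U) = U² (B(U) = 1*U² = U²)
(-39 - 1*(-20))*20 + B(T(0, 1)) = (-39 - 1*(-20))*20 + (0*(1 + 0*1))² = (-39 + 20)*20 + (0*(1 + 0))² = -19*20 + (0*1)² = -380 + 0² = -380 + 0 = -380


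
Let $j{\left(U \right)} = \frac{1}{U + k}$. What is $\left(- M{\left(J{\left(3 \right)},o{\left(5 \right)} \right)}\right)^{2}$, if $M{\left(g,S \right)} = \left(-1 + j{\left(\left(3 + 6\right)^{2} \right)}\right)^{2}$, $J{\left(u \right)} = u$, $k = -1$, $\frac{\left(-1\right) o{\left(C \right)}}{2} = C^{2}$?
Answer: $\frac{38950081}{40960000} \approx 0.95093$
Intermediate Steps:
$o{\left(C \right)} = - 2 C^{2}$
$j{\left(U \right)} = \frac{1}{-1 + U}$ ($j{\left(U \right)} = \frac{1}{U - 1} = \frac{1}{-1 + U}$)
$M{\left(g,S \right)} = \frac{6241}{6400}$ ($M{\left(g,S \right)} = \left(-1 + \frac{1}{-1 + \left(3 + 6\right)^{2}}\right)^{2} = \left(-1 + \frac{1}{-1 + 9^{2}}\right)^{2} = \left(-1 + \frac{1}{-1 + 81}\right)^{2} = \left(-1 + \frac{1}{80}\right)^{2} = \left(- \frac{79}{80}\right)^{2} = \frac{6241}{6400}$)
$\left(- M{\left(J{\left(3 \right)},o{\left(5 \right)} \right)}\right)^{2} = \left(\left(-1\right) \frac{6241}{6400}\right)^{2} = \left(- \frac{6241}{6400}\right)^{2} = \frac{38950081}{40960000}$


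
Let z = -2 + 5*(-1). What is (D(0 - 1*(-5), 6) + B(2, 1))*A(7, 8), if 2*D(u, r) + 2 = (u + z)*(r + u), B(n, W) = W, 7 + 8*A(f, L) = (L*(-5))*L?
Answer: 3597/8 ≈ 449.63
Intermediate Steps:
z = -7 (z = -2 - 5 = -7)
A(f, L) = -7/8 - 5*L²/8 (A(f, L) = -7/8 + ((L*(-5))*L)/8 = -7/8 + ((-5*L)*L)/8 = -7/8 + (-5*L²)/8 = -7/8 - 5*L²/8)
D(u, r) = -1 + (-7 + u)*(r + u)/2 (D(u, r) = -1 + ((u - 7)*(r + u))/2 = -1 + ((-7 + u)*(r + u))/2 = -1 + (-7 + u)*(r + u)/2)
(D(0 - 1*(-5), 6) + B(2, 1))*A(7, 8) = ((-1 + (0 - 1*(-5))²/2 - 7/2*6 - 7*(0 - 1*(-5))/2 + (½)*6*(0 - 1*(-5))) + 1)*(-7/8 - 5/8*8²) = ((-1 + (0 + 5)²/2 - 21 - 7*(0 + 5)/2 + (½)*6*(0 + 5)) + 1)*(-7/8 - 5/8*64) = ((-1 + (½)*5² - 21 - 7/2*5 + (½)*6*5) + 1)*(-7/8 - 40) = ((-1 + (½)*25 - 21 - 35/2 + 15) + 1)*(-327/8) = ((-1 + 25/2 - 21 - 35/2 + 15) + 1)*(-327/8) = (-12 + 1)*(-327/8) = -11*(-327/8) = 3597/8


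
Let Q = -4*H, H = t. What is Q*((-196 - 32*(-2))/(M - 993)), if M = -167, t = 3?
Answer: -198/145 ≈ -1.3655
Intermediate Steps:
H = 3
Q = -12 (Q = -4*3 = -12)
Q*((-196 - 32*(-2))/(M - 993)) = -12*(-196 - 32*(-2))/(-167 - 993) = -12*(-196 + 64)/(-1160) = -(-1584)*(-1)/1160 = -12*33/290 = -198/145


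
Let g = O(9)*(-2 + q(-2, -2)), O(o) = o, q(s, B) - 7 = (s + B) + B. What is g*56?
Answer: -504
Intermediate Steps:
q(s, B) = 7 + s + 2*B (q(s, B) = 7 + ((s + B) + B) = 7 + ((B + s) + B) = 7 + (s + 2*B) = 7 + s + 2*B)
g = -9 (g = 9*(-2 + (7 - 2 + 2*(-2))) = 9*(-2 + (7 - 2 - 4)) = 9*(-2 + 1) = 9*(-1) = -9)
g*56 = -9*56 = -504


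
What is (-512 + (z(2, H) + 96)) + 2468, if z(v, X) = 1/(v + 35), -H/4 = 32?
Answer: 75925/37 ≈ 2052.0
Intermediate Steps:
H = -128 (H = -4*32 = -128)
z(v, X) = 1/(35 + v)
(-512 + (z(2, H) + 96)) + 2468 = (-512 + (1/(35 + 2) + 96)) + 2468 = (-512 + (1/37 + 96)) + 2468 = (-512 + 3553/37) + 2468 = -15391/37 + 2468 = 75925/37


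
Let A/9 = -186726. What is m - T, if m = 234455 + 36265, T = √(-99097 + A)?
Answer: 270720 - 7*I*√36319 ≈ 2.7072e+5 - 1334.0*I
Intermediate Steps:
A = -1680534 (A = 9*(-186726) = -1680534)
T = 7*I*√36319 (T = √(-99097 - 1680534) = √(-1779631) = 7*I*√36319 ≈ 1334.0*I)
m = 270720
m - T = 270720 - 7*I*√36319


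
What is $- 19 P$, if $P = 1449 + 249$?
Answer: $-32262$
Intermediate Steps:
$P = 1698$
$- 19 P = \left(-19\right) 1698 = -32262$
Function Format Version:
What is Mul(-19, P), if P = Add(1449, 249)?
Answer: -32262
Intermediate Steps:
P = 1698
Mul(-19, P) = Mul(-19, 1698) = -32262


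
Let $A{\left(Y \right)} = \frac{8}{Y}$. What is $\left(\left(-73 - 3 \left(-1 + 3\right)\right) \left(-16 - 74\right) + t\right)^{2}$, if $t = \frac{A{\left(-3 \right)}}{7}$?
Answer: $\frac{22291087204}{441} \approx 5.0547 \cdot 10^{7}$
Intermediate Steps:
$t = - \frac{8}{21}$ ($t = \frac{8 \frac{1}{-3}}{7} = 8 \left(- \frac{1}{3}\right) \frac{1}{7} = \left(- \frac{8}{3}\right) \frac{1}{7} = - \frac{8}{21} \approx -0.38095$)
$\left(\left(-73 - 3 \left(-1 + 3\right)\right) \left(-16 - 74\right) + t\right)^{2} = \left(\left(-73 - 3 \left(-1 + 3\right)\right) \left(-16 - 74\right) - \frac{8}{21}\right)^{2} = \left(\left(-73 - 6\right) \left(-90\right) - \frac{8}{21}\right)^{2} = \left(\left(-79\right) \left(-90\right) - \frac{8}{21}\right)^{2} = \left(7110 - \frac{8}{21}\right)^{2} = \left(\frac{149302}{21}\right)^{2} = \frac{22291087204}{441}$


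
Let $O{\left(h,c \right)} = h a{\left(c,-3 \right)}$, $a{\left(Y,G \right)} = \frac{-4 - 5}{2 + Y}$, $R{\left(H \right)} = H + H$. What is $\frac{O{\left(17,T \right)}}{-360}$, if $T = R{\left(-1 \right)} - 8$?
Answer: $- \frac{17}{320} \approx -0.053125$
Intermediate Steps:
$R{\left(H \right)} = 2 H$
$a{\left(Y,G \right)} = - \frac{9}{2 + Y}$
$T = -10$ ($T = 2 \left(-1\right) - 8 = -2 - 8 = -10$)
$O{\left(h,c \right)} = - \frac{9 h}{2 + c}$ ($O{\left(h,c \right)} = h \left(- \frac{9}{2 + c}\right) = - \frac{9 h}{2 + c}$)
$\frac{O{\left(17,T \right)}}{-360} = \frac{\left(-9\right) 17 \frac{1}{2 - 10}}{-360} = \left(-9\right) 17 \frac{1}{-8} \left(- \frac{1}{360}\right) = \left(-9\right) 17 \left(- \frac{1}{8}\right) \left(- \frac{1}{360}\right) = \frac{153}{8} \left(- \frac{1}{360}\right) = - \frac{17}{320}$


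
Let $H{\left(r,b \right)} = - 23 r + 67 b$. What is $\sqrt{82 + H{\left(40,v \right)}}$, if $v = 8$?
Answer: $i \sqrt{302} \approx 17.378 i$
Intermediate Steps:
$\sqrt{82 + H{\left(40,v \right)}} = \sqrt{82 + \left(\left(-23\right) 40 + 67 \cdot 8\right)} = \sqrt{82 + \left(-920 + 536\right)} = \sqrt{82 - 384} = \sqrt{-302} = i \sqrt{302}$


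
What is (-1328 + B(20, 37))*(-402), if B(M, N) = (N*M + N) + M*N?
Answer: -75978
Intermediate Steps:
B(M, N) = N + 2*M*N (B(M, N) = (M*N + N) + M*N = (N + M*N) + M*N = N + 2*M*N)
(-1328 + B(20, 37))*(-402) = (-1328 + 37*(1 + 2*20))*(-402) = (-1328 + 37*(1 + 40))*(-402) = (-1328 + 37*41)*(-402) = (-1328 + 1517)*(-402) = 189*(-402) = -75978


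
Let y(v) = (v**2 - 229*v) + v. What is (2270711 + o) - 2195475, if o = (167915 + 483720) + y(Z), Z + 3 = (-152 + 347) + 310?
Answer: 864419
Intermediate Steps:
Z = 502 (Z = -3 + ((-152 + 347) + 310) = -3 + (195 + 310) = -3 + 505 = 502)
y(v) = v**2 - 228*v
o = 789183 (o = (167915 + 483720) + 502*(-228 + 502) = 651635 + 502*274 = 651635 + 137548 = 789183)
(2270711 + o) - 2195475 = (2270711 + 789183) - 2195475 = 3059894 - 2195475 = 864419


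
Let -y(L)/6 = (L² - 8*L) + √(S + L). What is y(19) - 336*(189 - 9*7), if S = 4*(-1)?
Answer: -43590 - 6*√15 ≈ -43613.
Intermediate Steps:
S = -4
y(L) = -6*L² - 6*√(-4 + L) + 48*L (y(L) = -6*((L² - 8*L) + √(-4 + L)) = -6*(L² + √(-4 + L) - 8*L) = -6*L² - 6*√(-4 + L) + 48*L)
y(19) - 336*(189 - 9*7) = (-6*19² - 6*√(-4 + 19) + 48*19) - 336*(189 - 9*7) = (-6*361 - 6*√15 + 912) - 336*(189 - 63) = (-2166 - 6*√15 + 912) - 336*126 = (-1254 - 6*√15) - 42336 = -43590 - 6*√15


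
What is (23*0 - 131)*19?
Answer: -2489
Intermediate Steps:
(23*0 - 131)*19 = (0 - 131)*19 = -131*19 = -2489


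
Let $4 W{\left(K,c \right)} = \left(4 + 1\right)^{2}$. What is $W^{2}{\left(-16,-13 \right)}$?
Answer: $\frac{625}{16} \approx 39.063$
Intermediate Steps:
$W{\left(K,c \right)} = \frac{25}{4}$ ($W{\left(K,c \right)} = \frac{\left(4 + 1\right)^{2}}{4} = \frac{5^{2}}{4} = \frac{1}{4} \cdot 25 = \frac{25}{4}$)
$W^{2}{\left(-16,-13 \right)} = \left(\frac{25}{4}\right)^{2} = \frac{625}{16}$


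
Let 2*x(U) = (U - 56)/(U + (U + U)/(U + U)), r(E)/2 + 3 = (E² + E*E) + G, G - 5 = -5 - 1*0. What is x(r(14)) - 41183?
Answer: -1688484/41 ≈ -41183.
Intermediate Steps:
G = 0 (G = 5 + (-5 - 1*0) = 5 + (-5 + 0) = 5 - 5 = 0)
r(E) = -6 + 4*E² (r(E) = -6 + 2*((E² + E*E) + 0) = -6 + 2*((E² + E²) + 0) = -6 + 2*(2*E² + 0) = -6 + 2*(2*E²) = -6 + 4*E²)
x(U) = (-56 + U)/(2*(1 + U)) (x(U) = ((U - 56)/(U + (U + U)/(U + U)))/2 = ((-56 + U)/(U + (2*U)/((2*U))))/2 = ((-56 + U)/(U + (2*U)*(1/(2*U))))/2 = ((-56 + U)/(U + 1))/2 = ((-56 + U)/(1 + U))/2 = (-56 + U)/(2*(1 + U)))
x(r(14)) - 41183 = (-56 + (-6 + 4*14²))/(2*(1 + (-6 + 4*14²))) - 41183 = (-56 + (-6 + 4*196))/(2*(1 + (-6 + 4*196))) - 41183 = (-56 + (-6 + 784))/(2*(1 + (-6 + 784))) - 41183 = (-56 + 778)/(2*(1 + 778)) - 41183 = (½)*722/779 - 41183 = (½)*(1/779)*722 - 41183 = 19/41 - 41183 = -1688484/41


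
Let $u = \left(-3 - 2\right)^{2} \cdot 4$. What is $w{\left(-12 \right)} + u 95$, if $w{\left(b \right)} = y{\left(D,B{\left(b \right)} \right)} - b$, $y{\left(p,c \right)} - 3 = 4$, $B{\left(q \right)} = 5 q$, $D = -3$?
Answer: $9519$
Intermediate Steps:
$u = 100$ ($u = \left(-5\right)^{2} \cdot 4 = 25 \cdot 4 = 100$)
$y{\left(p,c \right)} = 7$ ($y{\left(p,c \right)} = 3 + 4 = 7$)
$w{\left(b \right)} = 7 - b$
$w{\left(-12 \right)} + u 95 = \left(7 - -12\right) + 100 \cdot 95 = \left(7 + 12\right) + 9500 = 19 + 9500 = 9519$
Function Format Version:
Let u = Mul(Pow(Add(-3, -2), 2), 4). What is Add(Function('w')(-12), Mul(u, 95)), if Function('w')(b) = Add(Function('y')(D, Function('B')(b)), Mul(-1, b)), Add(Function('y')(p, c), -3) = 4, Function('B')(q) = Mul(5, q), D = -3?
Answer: 9519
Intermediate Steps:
u = 100 (u = Mul(Pow(-5, 2), 4) = Mul(25, 4) = 100)
Function('y')(p, c) = 7 (Function('y')(p, c) = Add(3, 4) = 7)
Function('w')(b) = Add(7, Mul(-1, b))
Add(Function('w')(-12), Mul(u, 95)) = Add(Add(7, Mul(-1, -12)), Mul(100, 95)) = Add(Add(7, 12), 9500) = Add(19, 9500) = 9519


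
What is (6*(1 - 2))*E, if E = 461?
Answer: -2766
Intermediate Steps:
(6*(1 - 2))*E = (6*(1 - 2))*461 = (6*(-1))*461 = -6*461 = -2766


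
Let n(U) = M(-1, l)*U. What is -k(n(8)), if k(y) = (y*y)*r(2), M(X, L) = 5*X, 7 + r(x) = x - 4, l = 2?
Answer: 14400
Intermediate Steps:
r(x) = -11 + x (r(x) = -7 + (x - 4) = -7 + (-4 + x) = -11 + x)
n(U) = -5*U (n(U) = (5*(-1))*U = -5*U)
k(y) = -9*y² (k(y) = (y*y)*(-11 + 2) = y²*(-9) = -9*y²)
-k(n(8)) = -(-9)*(-5*8)² = -(-9)*(-40)² = -(-9)*1600 = -1*(-14400) = 14400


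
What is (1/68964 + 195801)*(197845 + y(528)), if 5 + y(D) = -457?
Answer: 2665306105828195/68964 ≈ 3.8648e+10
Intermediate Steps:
y(D) = -462 (y(D) = -5 - 457 = -462)
(1/68964 + 195801)*(197845 + y(528)) = (1/68964 + 195801)*(197845 - 462) = (1/68964 + 195801)*197383 = (13503220165/68964)*197383 = 2665306105828195/68964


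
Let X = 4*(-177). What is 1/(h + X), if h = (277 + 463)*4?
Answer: 1/2252 ≈ 0.00044405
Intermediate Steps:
h = 2960 (h = 740*4 = 2960)
X = -708
1/(h + X) = 1/(2960 - 708) = 1/2252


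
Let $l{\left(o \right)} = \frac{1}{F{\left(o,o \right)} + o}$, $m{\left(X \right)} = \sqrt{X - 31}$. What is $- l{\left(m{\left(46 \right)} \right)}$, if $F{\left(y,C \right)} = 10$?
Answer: $- \frac{2}{17} + \frac{\sqrt{15}}{85} \approx -0.072083$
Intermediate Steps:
$m{\left(X \right)} = \sqrt{-31 + X}$
$l{\left(o \right)} = \frac{1}{10 + o}$
$- l{\left(m{\left(46 \right)} \right)} = - \frac{1}{10 + \sqrt{-31 + 46}} = - \frac{1}{10 + \sqrt{15}}$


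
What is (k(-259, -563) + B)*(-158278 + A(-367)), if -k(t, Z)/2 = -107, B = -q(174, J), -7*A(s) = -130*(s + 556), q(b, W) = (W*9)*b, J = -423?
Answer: -102554229376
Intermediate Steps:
q(b, W) = 9*W*b (q(b, W) = (9*W)*b = 9*W*b)
A(s) = 72280/7 + 130*s/7 (A(s) = -(-130)*(s + 556)/7 = -(-130)*(556 + s)/7 = -(-72280 - 130*s)/7 = 72280/7 + 130*s/7)
B = 662418 (B = -9*(-423)*174 = -1*(-662418) = 662418)
k(t, Z) = 214 (k(t, Z) = -2*(-107) = 214)
(k(-259, -563) + B)*(-158278 + A(-367)) = (214 + 662418)*(-158278 + (72280/7 + (130/7)*(-367))) = 662632*(-158278 + (72280/7 - 47710/7)) = 662632*(-158278 + 3510) = 662632*(-154768) = -102554229376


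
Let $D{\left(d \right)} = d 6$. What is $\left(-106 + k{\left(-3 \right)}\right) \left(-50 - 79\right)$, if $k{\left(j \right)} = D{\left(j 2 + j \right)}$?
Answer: $20640$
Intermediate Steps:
$D{\left(d \right)} = 6 d$
$k{\left(j \right)} = 18 j$ ($k{\left(j \right)} = 6 \left(j 2 + j\right) = 6 \left(2 j + j\right) = 6 \cdot 3 j = 18 j$)
$\left(-106 + k{\left(-3 \right)}\right) \left(-50 - 79\right) = \left(-106 + 18 \left(-3\right)\right) \left(-50 - 79\right) = \left(-106 - 54\right) \left(-129\right) = \left(-160\right) \left(-129\right) = 20640$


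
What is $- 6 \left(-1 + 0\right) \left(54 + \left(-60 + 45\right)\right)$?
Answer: $234$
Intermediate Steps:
$- 6 \left(-1 + 0\right) \left(54 + \left(-60 + 45\right)\right) = \left(-6\right) \left(-1\right) \left(54 - 15\right) = 6 \cdot 39 = 234$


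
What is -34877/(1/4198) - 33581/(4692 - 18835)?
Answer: -2070728161797/14143 ≈ -1.4641e+8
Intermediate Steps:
-34877/(1/4198) - 33581/(4692 - 18835) = -34877/1/4198 - 33581/(-14143) = -34877*4198 - 33581*(-1/14143) = -146413646 + 33581/14143 = -2070728161797/14143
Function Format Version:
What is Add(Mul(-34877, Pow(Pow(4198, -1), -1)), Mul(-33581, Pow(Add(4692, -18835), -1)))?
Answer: Rational(-2070728161797, 14143) ≈ -1.4641e+8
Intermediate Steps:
Add(Mul(-34877, Pow(Pow(4198, -1), -1)), Mul(-33581, Pow(Add(4692, -18835), -1))) = Add(Mul(-34877, Pow(Rational(1, 4198), -1)), Mul(-33581, Pow(-14143, -1))) = Add(Mul(-34877, 4198), Mul(-33581, Rational(-1, 14143))) = Add(-146413646, Rational(33581, 14143)) = Rational(-2070728161797, 14143)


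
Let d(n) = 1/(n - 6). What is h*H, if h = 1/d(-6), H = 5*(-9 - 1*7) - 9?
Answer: 1068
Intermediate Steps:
H = -89 (H = 5*(-9 - 7) - 9 = 5*(-16) - 9 = -80 - 9 = -89)
d(n) = 1/(-6 + n)
h = -12 (h = 1/(1/(-6 - 6)) = 1/(1/(-12)) = 1/(-1/12) = -12)
h*H = -12*(-89) = 1068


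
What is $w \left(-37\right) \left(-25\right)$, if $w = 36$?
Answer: $33300$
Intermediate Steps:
$w \left(-37\right) \left(-25\right) = 36 \left(-37\right) \left(-25\right) = \left(-1332\right) \left(-25\right) = 33300$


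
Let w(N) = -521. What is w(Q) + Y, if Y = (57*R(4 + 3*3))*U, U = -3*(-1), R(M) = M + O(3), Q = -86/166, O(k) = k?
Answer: 2215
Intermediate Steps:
Q = -43/83 (Q = -86*1/166 = -43/83 ≈ -0.51807)
R(M) = 3 + M (R(M) = M + 3 = 3 + M)
U = 3
Y = 2736 (Y = (57*(3 + (4 + 3*3)))*3 = (57*(3 + (4 + 9)))*3 = (57*(3 + 13))*3 = (57*16)*3 = 912*3 = 2736)
w(Q) + Y = -521 + 2736 = 2215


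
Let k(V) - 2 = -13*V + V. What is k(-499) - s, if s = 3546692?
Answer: -3540702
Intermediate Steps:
k(V) = 2 - 12*V (k(V) = 2 + (-13*V + V) = 2 - 12*V)
k(-499) - s = (2 - 12*(-499)) - 1*3546692 = (2 + 5988) - 3546692 = 5990 - 3546692 = -3540702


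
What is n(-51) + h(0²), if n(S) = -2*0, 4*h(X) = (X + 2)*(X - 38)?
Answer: -19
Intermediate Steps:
h(X) = (-38 + X)*(2 + X)/4 (h(X) = ((X + 2)*(X - 38))/4 = ((2 + X)*(-38 + X))/4 = ((-38 + X)*(2 + X))/4 = (-38 + X)*(2 + X)/4)
n(S) = 0
n(-51) + h(0²) = 0 + (-19 - 9*0² + (0²)²/4) = 0 + (-19 - 9*0 + (¼)*0²) = 0 + (-19 + 0 + (¼)*0) = 0 + (-19 + 0 + 0) = 0 - 19 = -19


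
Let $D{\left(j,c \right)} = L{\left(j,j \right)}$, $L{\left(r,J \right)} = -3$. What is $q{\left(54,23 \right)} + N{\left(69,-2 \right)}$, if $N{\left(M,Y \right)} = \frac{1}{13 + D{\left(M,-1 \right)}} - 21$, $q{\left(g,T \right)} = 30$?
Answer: $\frac{91}{10} \approx 9.1$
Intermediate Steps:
$D{\left(j,c \right)} = -3$
$N{\left(M,Y \right)} = - \frac{209}{10}$ ($N{\left(M,Y \right)} = \frac{1}{13 - 3} - 21 = \frac{1}{10} - 21 = - \frac{209}{10}$)
$q{\left(54,23 \right)} + N{\left(69,-2 \right)} = 30 - \frac{209}{10} = \frac{91}{10}$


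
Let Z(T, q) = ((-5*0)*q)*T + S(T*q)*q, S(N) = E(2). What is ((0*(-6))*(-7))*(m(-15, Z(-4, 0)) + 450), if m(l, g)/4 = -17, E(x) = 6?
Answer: 0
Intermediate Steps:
S(N) = 6
Z(T, q) = 6*q (Z(T, q) = ((-5*0)*q)*T + 6*q = (0*q)*T + 6*q = 0*T + 6*q = 0 + 6*q = 6*q)
m(l, g) = -68 (m(l, g) = 4*(-17) = -68)
((0*(-6))*(-7))*(m(-15, Z(-4, 0)) + 450) = ((0*(-6))*(-7))*(-68 + 450) = (0*(-7))*382 = 0*382 = 0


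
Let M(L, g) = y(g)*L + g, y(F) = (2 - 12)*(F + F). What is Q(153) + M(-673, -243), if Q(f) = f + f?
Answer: -3270717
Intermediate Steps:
Q(f) = 2*f
y(F) = -20*F
M(L, g) = g - 20*L*g (M(L, g) = (-20*g)*L + g = -20*L*g + g = g - 20*L*g)
Q(153) + M(-673, -243) = 2*153 - 243*(1 - 20*(-673)) = 306 - 243*(1 + 13460) = 306 - 243*13461 = 306 - 3271023 = -3270717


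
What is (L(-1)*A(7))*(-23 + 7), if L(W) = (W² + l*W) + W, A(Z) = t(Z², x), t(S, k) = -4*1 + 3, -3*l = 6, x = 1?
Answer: 32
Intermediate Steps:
l = -2 (l = -⅓*6 = -2)
t(S, k) = -1 (t(S, k) = -4 + 3 = -1)
A(Z) = -1
L(W) = W² - W (L(W) = (W² - 2*W) + W = W² - W)
(L(-1)*A(7))*(-23 + 7) = (-(-1 - 1)*(-1))*(-23 + 7) = (-1*(-2)*(-1))*(-16) = (2*(-1))*(-16) = -2*(-16) = 32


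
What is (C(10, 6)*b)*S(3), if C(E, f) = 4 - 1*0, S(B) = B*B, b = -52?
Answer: -1872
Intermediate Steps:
S(B) = B**2
C(E, f) = 4 (C(E, f) = 4 + 0 = 4)
(C(10, 6)*b)*S(3) = (4*(-52))*3**2 = -208*9 = -1872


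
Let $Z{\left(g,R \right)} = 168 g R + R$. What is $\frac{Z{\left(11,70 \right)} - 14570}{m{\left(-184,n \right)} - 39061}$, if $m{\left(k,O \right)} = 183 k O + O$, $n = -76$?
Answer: $\frac{22972}{503987} \approx 0.045581$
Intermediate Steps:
$Z{\left(g,R \right)} = R + 168 R g$ ($Z{\left(g,R \right)} = 168 R g + R = R + 168 R g$)
$m{\left(k,O \right)} = O + 183 O k$ ($m{\left(k,O \right)} = 183 O k + O = O + 183 O k$)
$\frac{Z{\left(11,70 \right)} - 14570}{m{\left(-184,n \right)} - 39061} = \frac{70 \left(1 + 168 \cdot 11\right) - 14570}{- 76 \left(1 + 183 \left(-184\right)\right) - 39061} = \frac{70 \left(1 + 1848\right) - 14570}{- 76 \left(1 - 33672\right) - 39061} = \frac{70 \cdot 1849 - 14570}{\left(-76\right) \left(-33671\right) - 39061} = \frac{129430 - 14570}{2558996 - 39061} = \frac{114860}{2519935} = 114860 \cdot \frac{1}{2519935} = \frac{22972}{503987}$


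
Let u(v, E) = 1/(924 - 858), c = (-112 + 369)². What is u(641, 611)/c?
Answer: 1/4359234 ≈ 2.2940e-7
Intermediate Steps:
c = 66049 (c = 257² = 66049)
u(v, E) = 1/66
u(641, 611)/c = (1/66)/66049 = (1/66)*(1/66049) = 1/4359234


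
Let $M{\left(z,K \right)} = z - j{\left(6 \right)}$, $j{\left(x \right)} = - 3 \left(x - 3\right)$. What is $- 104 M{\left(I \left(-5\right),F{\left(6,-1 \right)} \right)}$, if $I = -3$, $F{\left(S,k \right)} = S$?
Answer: $-2496$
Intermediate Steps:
$j{\left(x \right)} = 9 - 3 x$ ($j{\left(x \right)} = - 3 \left(-3 + x\right) = 9 - 3 x$)
$M{\left(z,K \right)} = 9 + z$ ($M{\left(z,K \right)} = z - \left(9 - 18\right) = z - -9 = z + 9 = 9 + z$)
$- 104 M{\left(I \left(-5\right),F{\left(6,-1 \right)} \right)} = - 104 \left(9 - -15\right) = - 104 \left(9 + 15\right) = \left(-104\right) 24 = -2496$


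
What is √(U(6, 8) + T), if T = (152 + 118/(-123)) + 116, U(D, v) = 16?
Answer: 13*√25338/123 ≈ 16.824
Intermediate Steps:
T = 32846/123 (T = (152 + 118*(-1/123)) + 116 = (152 - 118/123) + 116 = 18578/123 + 116 = 32846/123 ≈ 267.04)
√(U(6, 8) + T) = √(16 + 32846/123) = √(34814/123) = 13*√25338/123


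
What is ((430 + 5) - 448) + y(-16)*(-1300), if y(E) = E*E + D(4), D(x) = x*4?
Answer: -353613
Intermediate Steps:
D(x) = 4*x
y(E) = 16 + E² (y(E) = E*E + 4*4 = E² + 16 = 16 + E²)
((430 + 5) - 448) + y(-16)*(-1300) = ((430 + 5) - 448) + (16 + (-16)²)*(-1300) = (435 - 448) + (16 + 256)*(-1300) = -13 + 272*(-1300) = -13 - 353600 = -353613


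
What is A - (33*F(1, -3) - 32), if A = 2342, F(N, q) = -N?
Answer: 2407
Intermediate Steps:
A - (33*F(1, -3) - 32) = 2342 - (33*(-1*1) - 32) = 2342 - (33*(-1) - 32) = 2342 - (-33 - 32) = 2342 - 1*(-65) = 2342 + 65 = 2407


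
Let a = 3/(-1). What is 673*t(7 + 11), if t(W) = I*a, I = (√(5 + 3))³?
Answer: -32304*√2 ≈ -45685.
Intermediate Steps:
a = -3 (a = 3*(-1) = -3)
I = 16*√2 (I = (√8)³ = (2*√2)³ = 16*√2 ≈ 22.627)
t(W) = -48*√2 (t(W) = (16*√2)*(-3) = -48*√2)
673*t(7 + 11) = 673*(-48*√2) = -32304*√2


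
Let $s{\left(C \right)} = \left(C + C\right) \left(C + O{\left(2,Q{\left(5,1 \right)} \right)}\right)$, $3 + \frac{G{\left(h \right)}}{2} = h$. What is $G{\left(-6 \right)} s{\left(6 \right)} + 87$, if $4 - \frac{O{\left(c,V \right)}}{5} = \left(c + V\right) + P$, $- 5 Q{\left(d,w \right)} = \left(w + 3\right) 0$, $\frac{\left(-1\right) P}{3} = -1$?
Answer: $-129$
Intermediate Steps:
$P = 3$ ($P = \left(-3\right) \left(-1\right) = 3$)
$G{\left(h \right)} = -6 + 2 h$
$Q{\left(d,w \right)} = 0$ ($Q{\left(d,w \right)} = - \frac{\left(w + 3\right) 0}{5} = - \frac{\left(3 + w\right) 0}{5} = \left(- \frac{1}{5}\right) 0 = 0$)
$O{\left(c,V \right)} = 5 - 5 V - 5 c$ ($O{\left(c,V \right)} = 20 - 5 \left(\left(c + V\right) + 3\right) = 20 - 5 \left(\left(V + c\right) + 3\right) = 20 - 5 \left(3 + V + c\right) = 20 - \left(15 + 5 V + 5 c\right) = 5 - 5 V - 5 c$)
$s{\left(C \right)} = 2 C \left(-5 + C\right)$ ($s{\left(C \right)} = \left(C + C\right) \left(C - 5\right) = 2 C \left(C + \left(5 + 0 - 10\right)\right) = 2 C \left(C - 5\right) = 2 C \left(-5 + C\right)$)
$G{\left(-6 \right)} s{\left(6 \right)} + 87 = \left(-6 + 2 \left(-6\right)\right) 2 \cdot 6 \left(-5 + 6\right) + 87 = \left(-6 - 12\right) 2 \cdot 6 \cdot 1 + 87 = \left(-18\right) 12 + 87 = -216 + 87 = -129$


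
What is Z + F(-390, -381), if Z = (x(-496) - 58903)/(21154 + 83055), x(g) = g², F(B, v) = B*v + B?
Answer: 15443960913/104209 ≈ 1.4820e+5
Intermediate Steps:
F(B, v) = B + B*v
Z = 187113/104209 (Z = ((-496)² - 58903)/(21154 + 83055) = (246016 - 58903)/104209 = 187113*(1/104209) = 187113/104209 ≈ 1.7956)
Z + F(-390, -381) = 187113/104209 - 390*(1 - 381) = 187113/104209 - 390*(-380) = 187113/104209 + 148200 = 15443960913/104209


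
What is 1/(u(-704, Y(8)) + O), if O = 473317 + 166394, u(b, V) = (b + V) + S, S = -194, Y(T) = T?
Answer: 1/638821 ≈ 1.5654e-6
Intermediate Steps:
u(b, V) = -194 + V + b (u(b, V) = (b + V) - 194 = (V + b) - 194 = -194 + V + b)
O = 639711
1/(u(-704, Y(8)) + O) = 1/((-194 + 8 - 704) + 639711) = 1/(-890 + 639711) = 1/638821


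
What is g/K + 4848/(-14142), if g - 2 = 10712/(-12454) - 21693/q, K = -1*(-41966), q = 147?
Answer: -114852546029/331658179286 ≈ -0.34630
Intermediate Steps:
K = 41966
g = -490985/3353 (g = 2 + (10712/(-12454) - 21693/147) = 2 + (10712*(-1/12454) - 21693*1/147) = 2 + (-412/479 - 1033/7) = 2 - 497691/3353 = -490985/3353 ≈ -146.43)
g/K + 4848/(-14142) = -490985/3353/41966 + 4848/(-14142) = -490985/3353*1/41966 + 4848*(-1/14142) = -490985/140711998 - 808/2357 = -114852546029/331658179286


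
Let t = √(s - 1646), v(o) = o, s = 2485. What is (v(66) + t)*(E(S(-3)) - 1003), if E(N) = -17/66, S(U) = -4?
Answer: -66215 - 66215*√839/66 ≈ -95275.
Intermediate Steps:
t = √839 (t = √(2485 - 1646) = √839 ≈ 28.965)
E(N) = -17/66 (E(N) = -17*1/66 = -17/66)
(v(66) + t)*(E(S(-3)) - 1003) = (66 + √839)*(-17/66 - 1003) = (66 + √839)*(-66215/66) = -66215 - 66215*√839/66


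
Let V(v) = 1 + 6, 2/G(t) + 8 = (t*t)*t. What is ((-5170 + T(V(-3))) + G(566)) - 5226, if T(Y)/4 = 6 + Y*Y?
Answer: -922563730943/90660744 ≈ -10176.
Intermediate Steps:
G(t) = 2/(-8 + t³) (G(t) = 2/(-8 + (t*t)*t) = 2/(-8 + t²*t) = 2/(-8 + t³))
V(v) = 7
T(Y) = 24 + 4*Y² (T(Y) = 4*(6 + Y*Y) = 4*(6 + Y²) = 24 + 4*Y²)
((-5170 + T(V(-3))) + G(566)) - 5226 = ((-5170 + (24 + 4*7²)) + 2/(-8 + 566³)) - 5226 = ((-5170 + (24 + 4*49)) + 2/(-8 + 181321496)) - 5226 = ((-5170 + (24 + 196)) + 2/181321488) - 5226 = ((-5170 + 220) + 2*(1/181321488)) - 5226 = (-4950 + 1/90660744) - 5226 = -448770682799/90660744 - 5226 = -922563730943/90660744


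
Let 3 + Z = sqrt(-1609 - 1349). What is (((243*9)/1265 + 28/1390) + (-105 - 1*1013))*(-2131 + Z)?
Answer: 7615508606/3197 - 39255199*I*sqrt(2958)/35167 ≈ 2.3821e+6 - 60710.0*I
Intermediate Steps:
Z = -3 + I*sqrt(2958) (Z = -3 + sqrt(-1609 - 1349) = -3 + sqrt(-2958) = -3 + I*sqrt(2958) ≈ -3.0 + 54.388*I)
(((243*9)/1265 + 28/1390) + (-105 - 1*1013))*(-2131 + Z) = (((243*9)/1265 + 28/1390) + (-105 - 1*1013))*(-2131 + (-3 + I*sqrt(2958))) = ((2187*(1/1265) + 28*(1/1390)) + (-105 - 1013))*(-2134 + I*sqrt(2958)) = ((2187/1265 + 14/695) - 1118)*(-2134 + I*sqrt(2958)) = (61507/35167 - 1118)*(-2134 + I*sqrt(2958)) = -39255199*(-2134 + I*sqrt(2958))/35167 = 7615508606/3197 - 39255199*I*sqrt(2958)/35167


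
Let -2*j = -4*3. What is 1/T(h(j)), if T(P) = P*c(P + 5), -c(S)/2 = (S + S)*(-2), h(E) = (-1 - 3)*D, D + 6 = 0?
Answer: 1/5568 ≈ 0.00017960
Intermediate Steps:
D = -6 (D = -6 + 0 = -6)
j = 6 (j = -(-2)*3 = -½*(-12) = 6)
h(E) = 24 (h(E) = (-1 - 3)*(-6) = -4*(-6) = 24)
c(S) = 8*S (c(S) = -2*(S + S)*(-2) = -2*2*S*(-2) = -(-8)*S = 8*S)
T(P) = P*(40 + 8*P) (T(P) = P*(8*(P + 5)) = P*(8*(5 + P)) = P*(40 + 8*P))
1/T(h(j)) = 1/(8*24*(5 + 24)) = 1/(8*24*29) = 1/5568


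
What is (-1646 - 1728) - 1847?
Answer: -5221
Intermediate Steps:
(-1646 - 1728) - 1847 = -3374 - 1847 = -5221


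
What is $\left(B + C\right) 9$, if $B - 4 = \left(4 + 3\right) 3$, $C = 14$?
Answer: $351$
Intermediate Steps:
$B = 25$ ($B = 4 + \left(4 + 3\right) 3 = 4 + 7 \cdot 3 = 4 + 21 = 25$)
$\left(B + C\right) 9 = \left(25 + 14\right) 9 = 39 \cdot 9 = 351$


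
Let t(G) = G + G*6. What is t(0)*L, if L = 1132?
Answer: 0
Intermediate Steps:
t(G) = 7*G (t(G) = G + 6*G = 7*G)
t(0)*L = (7*0)*1132 = 0*1132 = 0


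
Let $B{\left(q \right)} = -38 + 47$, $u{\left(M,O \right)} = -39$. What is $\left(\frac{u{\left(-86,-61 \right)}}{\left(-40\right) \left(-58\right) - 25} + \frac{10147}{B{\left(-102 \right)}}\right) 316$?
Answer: $\frac{90848104}{255} \approx 3.5627 \cdot 10^{5}$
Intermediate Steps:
$B{\left(q \right)} = 9$
$\left(\frac{u{\left(-86,-61 \right)}}{\left(-40\right) \left(-58\right) - 25} + \frac{10147}{B{\left(-102 \right)}}\right) 316 = \left(- \frac{39}{\left(-40\right) \left(-58\right) - 25} + \frac{10147}{9}\right) 316 = \left(- \frac{39}{2320 - 25} + 10147 \cdot \frac{1}{9}\right) 316 = \left(- \frac{39}{2295} + \frac{10147}{9}\right) 316 = \left(\left(-39\right) \frac{1}{2295} + \frac{10147}{9}\right) 316 = \left(- \frac{13}{765} + \frac{10147}{9}\right) 316 = \frac{287494}{255} \cdot 316 = \frac{90848104}{255}$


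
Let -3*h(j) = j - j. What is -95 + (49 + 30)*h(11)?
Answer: -95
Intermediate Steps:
h(j) = 0 (h(j) = -(j - j)/3 = -⅓*0 = 0)
-95 + (49 + 30)*h(11) = -95 + (49 + 30)*0 = -95 + 79*0 = -95 + 0 = -95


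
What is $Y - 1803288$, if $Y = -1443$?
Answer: $-1804731$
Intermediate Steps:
$Y - 1803288 = -1443 - 1803288 = -1804731$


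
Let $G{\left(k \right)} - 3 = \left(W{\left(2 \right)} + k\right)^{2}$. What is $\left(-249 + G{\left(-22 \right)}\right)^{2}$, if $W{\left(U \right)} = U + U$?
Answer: $6084$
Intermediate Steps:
$W{\left(U \right)} = 2 U$
$G{\left(k \right)} = 3 + \left(4 + k\right)^{2}$ ($G{\left(k \right)} = 3 + \left(2 \cdot 2 + k\right)^{2} = 3 + \left(4 + k\right)^{2}$)
$\left(-249 + G{\left(-22 \right)}\right)^{2} = \left(-249 + \left(3 + \left(4 - 22\right)^{2}\right)\right)^{2} = \left(-249 + \left(3 + \left(-18\right)^{2}\right)\right)^{2} = \left(-249 + \left(3 + 324\right)\right)^{2} = \left(-249 + 327\right)^{2} = 78^{2} = 6084$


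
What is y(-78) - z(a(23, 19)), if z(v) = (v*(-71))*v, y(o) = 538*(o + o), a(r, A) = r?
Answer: -46369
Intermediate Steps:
y(o) = 1076*o (y(o) = 538*(2*o) = 1076*o)
z(v) = -71*v² (z(v) = (-71*v)*v = -71*v²)
y(-78) - z(a(23, 19)) = 1076*(-78) - (-71)*23² = -83928 - (-71)*529 = -83928 - 1*(-37559) = -83928 + 37559 = -46369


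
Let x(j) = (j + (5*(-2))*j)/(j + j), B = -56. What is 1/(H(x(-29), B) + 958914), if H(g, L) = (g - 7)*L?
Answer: 1/959558 ≈ 1.0421e-6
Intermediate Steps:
x(j) = -9/2 (x(j) = (j - 10*j)/((2*j)) = (-9*j)*(1/(2*j)) = -9/2)
H(g, L) = L*(-7 + g) (H(g, L) = (-7 + g)*L = L*(-7 + g))
1/(H(x(-29), B) + 958914) = 1/(-56*(-7 - 9/2) + 958914) = 1/(-56*(-23/2) + 958914) = 1/(644 + 958914) = 1/959558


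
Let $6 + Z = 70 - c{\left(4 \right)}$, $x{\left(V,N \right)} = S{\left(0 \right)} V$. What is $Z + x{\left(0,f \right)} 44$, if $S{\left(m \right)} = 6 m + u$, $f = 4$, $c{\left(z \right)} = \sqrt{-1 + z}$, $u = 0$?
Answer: $64 - \sqrt{3} \approx 62.268$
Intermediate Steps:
$S{\left(m \right)} = 6 m$ ($S{\left(m \right)} = 6 m + 0 = 6 m$)
$x{\left(V,N \right)} = 0$ ($x{\left(V,N \right)} = 6 \cdot 0 V = 0 V = 0$)
$Z = 64 - \sqrt{3}$ ($Z = -6 + \left(70 - \sqrt{-1 + 4}\right) = -6 + \left(70 - \sqrt{3}\right) = 64 - \sqrt{3} \approx 62.268$)
$Z + x{\left(0,f \right)} 44 = \left(64 - \sqrt{3}\right) + 0 \cdot 44 = \left(64 - \sqrt{3}\right) + 0 = 64 - \sqrt{3}$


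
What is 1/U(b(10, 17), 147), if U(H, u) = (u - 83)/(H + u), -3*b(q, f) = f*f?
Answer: 19/24 ≈ 0.79167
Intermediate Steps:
b(q, f) = -f**2/3 (b(q, f) = -f*f/3 = -f**2/3)
U(H, u) = (-83 + u)/(H + u)
1/U(b(10, 17), 147) = 1/((-83 + 147)/(-1/3*17**2 + 147)) = 1/(64/(-1/3*289 + 147)) = 1/(64/(-289/3 + 147)) = 1/(64/(152/3)) = 1/((3/152)*64) = 1/(24/19) = 19/24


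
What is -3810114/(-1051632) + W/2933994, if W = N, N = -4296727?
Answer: 185007666857/85707832728 ≈ 2.1586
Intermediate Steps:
W = -4296727
-3810114/(-1051632) + W/2933994 = -3810114/(-1051632) - 4296727/2933994 = -3810114*(-1/1051632) - 4296727*1/2933994 = 211673/58424 - 4296727/2933994 = 185007666857/85707832728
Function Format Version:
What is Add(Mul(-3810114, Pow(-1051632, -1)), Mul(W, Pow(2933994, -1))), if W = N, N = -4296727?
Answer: Rational(185007666857, 85707832728) ≈ 2.1586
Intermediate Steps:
W = -4296727
Add(Mul(-3810114, Pow(-1051632, -1)), Mul(W, Pow(2933994, -1))) = Add(Mul(-3810114, Pow(-1051632, -1)), Mul(-4296727, Pow(2933994, -1))) = Add(Mul(-3810114, Rational(-1, 1051632)), Mul(-4296727, Rational(1, 2933994))) = Add(Rational(211673, 58424), Rational(-4296727, 2933994)) = Rational(185007666857, 85707832728)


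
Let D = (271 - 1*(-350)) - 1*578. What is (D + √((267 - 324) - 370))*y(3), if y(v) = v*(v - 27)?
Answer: -3096 - 72*I*√427 ≈ -3096.0 - 1487.8*I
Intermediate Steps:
D = 43 (D = (271 + 350) - 578 = 621 - 578 = 43)
y(v) = v*(-27 + v)
(D + √((267 - 324) - 370))*y(3) = (43 + √((267 - 324) - 370))*(3*(-27 + 3)) = (43 + √(-57 - 370))*(3*(-24)) = (43 + √(-427))*(-72) = (43 + I*√427)*(-72) = -3096 - 72*I*√427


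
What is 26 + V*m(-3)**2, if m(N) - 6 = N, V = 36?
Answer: 350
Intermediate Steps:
m(N) = 6 + N
26 + V*m(-3)**2 = 26 + 36*(6 - 3)**2 = 26 + 36*3**2 = 26 + 36*9 = 26 + 324 = 350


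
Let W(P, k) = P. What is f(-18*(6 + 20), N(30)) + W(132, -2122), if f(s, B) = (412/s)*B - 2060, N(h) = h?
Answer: -76222/39 ≈ -1954.4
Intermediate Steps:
f(s, B) = -2060 + 412*B/s (f(s, B) = 412*B/s - 2060 = -2060 + 412*B/s)
f(-18*(6 + 20), N(30)) + W(132, -2122) = (-2060 + 412*30/(-18*(6 + 20))) + 132 = (-2060 + 412*30/(-18*26)) + 132 = (-2060 + 412*30/(-468)) + 132 = (-2060 + 412*30*(-1/468)) + 132 = (-2060 - 1030/39) + 132 = -81370/39 + 132 = -76222/39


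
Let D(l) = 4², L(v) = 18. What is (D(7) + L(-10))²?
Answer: 1156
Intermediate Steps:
D(l) = 16
(D(7) + L(-10))² = (16 + 18)² = 34² = 1156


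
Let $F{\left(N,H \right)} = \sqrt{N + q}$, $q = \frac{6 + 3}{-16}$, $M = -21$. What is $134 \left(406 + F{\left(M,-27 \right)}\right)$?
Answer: $54404 + \frac{67 i \sqrt{345}}{2} \approx 54404.0 + 622.24 i$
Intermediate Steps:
$q = - \frac{9}{16}$ ($q = 9 \left(- \frac{1}{16}\right) = - \frac{9}{16} \approx -0.5625$)
$F{\left(N,H \right)} = \sqrt{- \frac{9}{16} + N}$ ($F{\left(N,H \right)} = \sqrt{N - \frac{9}{16}} = \sqrt{- \frac{9}{16} + N}$)
$134 \left(406 + F{\left(M,-27 \right)}\right) = 134 \left(406 + \frac{\sqrt{-9 + 16 \left(-21\right)}}{4}\right) = 134 \left(406 + \frac{\sqrt{-9 - 336}}{4}\right) = 134 \left(406 + \frac{\sqrt{-345}}{4}\right) = 134 \left(406 + \frac{i \sqrt{345}}{4}\right) = 54404 + \frac{67 i \sqrt{345}}{2}$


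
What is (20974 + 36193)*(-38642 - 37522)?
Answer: -4354067388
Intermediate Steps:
(20974 + 36193)*(-38642 - 37522) = 57167*(-76164) = -4354067388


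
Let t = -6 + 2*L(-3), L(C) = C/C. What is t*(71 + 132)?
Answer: -812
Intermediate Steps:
L(C) = 1
t = -4 (t = -6 + 2*1 = -6 + 2 = -4)
t*(71 + 132) = -4*(71 + 132) = -4*203 = -812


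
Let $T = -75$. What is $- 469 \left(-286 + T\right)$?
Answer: $169309$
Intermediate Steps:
$- 469 \left(-286 + T\right) = - 469 \left(-286 - 75\right) = \left(-469\right) \left(-361\right) = 169309$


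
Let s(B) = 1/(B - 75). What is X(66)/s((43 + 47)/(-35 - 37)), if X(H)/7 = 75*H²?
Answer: -174376125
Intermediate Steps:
s(B) = 1/(-75 + B)
X(H) = 525*H² (X(H) = 7*(75*H²) = 525*H²)
X(66)/s((43 + 47)/(-35 - 37)) = (525*66²)/(1/(-75 + (43 + 47)/(-35 - 37))) = (525*4356)/(1/(-75 + 90/(-72))) = 2286900/(1/(-75 + 90*(-1/72))) = 2286900/(1/(-75 - 5/4)) = 2286900/(1/(-305/4)) = 2286900/(-4/305) = 2286900*(-305/4) = -174376125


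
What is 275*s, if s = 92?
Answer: 25300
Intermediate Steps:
275*s = 275*92 = 25300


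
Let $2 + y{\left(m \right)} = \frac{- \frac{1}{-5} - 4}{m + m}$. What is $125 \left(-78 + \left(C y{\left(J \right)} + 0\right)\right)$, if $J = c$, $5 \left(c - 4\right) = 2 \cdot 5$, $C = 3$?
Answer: $- \frac{42475}{4} \approx -10619.0$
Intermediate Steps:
$c = 6$ ($c = 4 + \frac{2 \cdot 5}{5} = 4 + \frac{1}{5} \cdot 10 = 4 + 2 = 6$)
$J = 6$
$y{\left(m \right)} = -2 - \frac{19}{10 m}$ ($y{\left(m \right)} = -2 + \frac{- \frac{1}{-5} - 4}{m + m} = -2 + \frac{\left(-1\right) \left(- \frac{1}{5}\right) - 4}{2 m} = -2 + \left(\frac{1}{5} - 4\right) \frac{1}{2 m} = -2 - \frac{19 \frac{1}{2 m}}{5} = -2 - \frac{19}{10 m}$)
$125 \left(-78 + \left(C y{\left(J \right)} + 0\right)\right) = 125 \left(-78 + \left(3 \left(-2 - \frac{19}{10 \cdot 6}\right) + 0\right)\right) = 125 \left(-78 + \left(3 \left(-2 - \frac{19}{60}\right) + 0\right)\right) = 125 \left(-78 + \left(3 \left(- \frac{139}{60}\right) + 0\right)\right) = 125 \left(-78 + \left(- \frac{139}{20} + 0\right)\right) = 125 \left(-78 - \frac{139}{20}\right) = 125 \left(- \frac{1699}{20}\right) = - \frac{42475}{4}$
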